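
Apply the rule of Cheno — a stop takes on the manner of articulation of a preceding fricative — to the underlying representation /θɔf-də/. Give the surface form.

The rule targets /d/ (voiced alveolar stop), which sits after the trigger /f/ (fricative).
A voiced alveolar fricative is [z], so the surface segment is [z].

[θɔfzə]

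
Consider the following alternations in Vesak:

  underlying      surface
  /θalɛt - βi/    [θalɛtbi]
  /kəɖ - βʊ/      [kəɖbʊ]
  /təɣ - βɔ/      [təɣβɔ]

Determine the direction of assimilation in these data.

progressive

The segment that alternates is /β/, which surfaces as [b] when adjacent to /t/.
The change fricative → stop matches the manner of the preceding /t/, identifying this as manner assimilation.
The same holds elsewhere in the data: /β/ → [b] after /ɖ/ (fricative → stop, matching a stop) — only manner changes, and always toward the preceding segment.
Nothing changes in [təɣβɔ]: there the adjacent consonants already agree in manner (/β/ and /ɣ/ are both fricatives), so this form is consistent with the same rule.
Since the segment that changes follows the conditioning segment, the assimilation is progressive.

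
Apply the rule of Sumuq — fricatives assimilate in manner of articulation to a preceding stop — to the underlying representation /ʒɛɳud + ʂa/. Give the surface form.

/ʂ/ is a voiceless retroflex fricative. The preceding trigger /d/ is a stop, so /ʂ/ must become a stop as well.
Changing only its manner to stop gives [ʈ] — the voiceless retroflex stop.

[ʒɛɳudʈa]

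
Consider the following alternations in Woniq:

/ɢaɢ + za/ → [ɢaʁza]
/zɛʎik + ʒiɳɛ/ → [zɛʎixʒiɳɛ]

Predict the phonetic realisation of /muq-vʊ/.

The data show regressive manner assimilation: /ɢ/ → [ʁ] before /z/; /k/ → [x] before /ʒ/. In each pair only manner changes, matching the following consonant, while place and voice stay constant.
The rule targets /q/ (voiceless uvular stop), which sits before the trigger /v/ (fricative).
A voiceless uvular fricative is [χ], so the surface segment is [χ].

[muχvʊ]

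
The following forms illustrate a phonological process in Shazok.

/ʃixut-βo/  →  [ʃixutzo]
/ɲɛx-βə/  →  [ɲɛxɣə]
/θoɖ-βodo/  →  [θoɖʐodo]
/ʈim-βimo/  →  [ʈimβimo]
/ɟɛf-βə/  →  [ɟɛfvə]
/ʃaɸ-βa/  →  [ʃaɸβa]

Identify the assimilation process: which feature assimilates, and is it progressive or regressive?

The segment that alternates is /β/, which surfaces as [z] when adjacent to /t/.
/β/ is bilabial while /t/ is alveolar; the output [z] is alveolar, matching the trigger — so the feature that spreads is place.
Manner and voice are unchanged, so the assimilation is partial, not total.
The same holds elsewhere in the data: /β/ → [ɣ] after /x/ (bilabial → velar, matching velar); /β/ → [ʐ] after /ɖ/ (bilabial → retroflex, matching retroflex); /β/ → [v] after /f/ (bilabial → labiodental, matching labiodental) — only place changes, and always toward the preceding segment.
Nothing changes in [ʈimβimo], [ʃaɸβa]: there the adjacent consonants already agree in place (/β/ and /m/ are both bilabial; /β/ and /ɸ/ are both bilabial), so these forms are consistent with the same rule.
Since the segment that changes follows the conditioning segment, the assimilation is progressive.

progressive place assimilation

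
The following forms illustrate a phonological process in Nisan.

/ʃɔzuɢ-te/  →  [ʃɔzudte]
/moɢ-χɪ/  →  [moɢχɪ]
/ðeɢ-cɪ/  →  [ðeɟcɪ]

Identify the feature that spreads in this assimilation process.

place

Underlying /ɢ/ is realised as [d] next to /t/; /t/ itself does not change.
/ɢ/ is uvular while /t/ is alveolar; the output [d] is alveolar, matching the trigger — so the feature that spreads is place.
The other alternating form patterns the same way: /ɢ/ → [ɟ] before /c/ (uvular → palatal, matching palatal) — only place changes, and always toward the following segment.
No alternation appears in [moɢχɪ]: there the adjacent consonants already agree in place (/ɢ/ and /χ/ are both uvular), so this form is consistent with the same rule.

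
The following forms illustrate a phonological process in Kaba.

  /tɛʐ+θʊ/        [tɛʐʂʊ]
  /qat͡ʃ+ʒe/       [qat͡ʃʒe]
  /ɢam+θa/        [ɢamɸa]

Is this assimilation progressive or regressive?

Comparing underlying and surface forms, /θ/ → [ʂ] is the alternation; the neighbouring /ʐ/ is constant.
/θ/ is dental while /ʐ/ is retroflex; the output [ʂ] is retroflex, matching the trigger — so the feature that spreads is place.
The other alternating form patterns the same way: /θ/ → [ɸ] after /m/ (dental → bilabial, matching bilabial) — only place changes, and always toward the preceding segment.
Nothing changes in [qat͡ʃʒe]: there the adjacent consonants already agree in place (/ʒ/ and /t͡ʃ/ are both postalveolar), so this form is consistent with the same rule.
The trigger is the preceding segment, so the direction is progressive (perseverative).

progressive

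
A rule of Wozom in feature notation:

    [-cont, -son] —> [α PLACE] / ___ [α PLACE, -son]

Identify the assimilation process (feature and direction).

The shared variable α links the value of the place features (abbreviated [PLACE]) on the target to the same value on the neighbouring segment, so place is the feature that assimilates.
Since the environment is written after the underscore, the trigger follows the target; the direction is regressive.

regressive place assimilation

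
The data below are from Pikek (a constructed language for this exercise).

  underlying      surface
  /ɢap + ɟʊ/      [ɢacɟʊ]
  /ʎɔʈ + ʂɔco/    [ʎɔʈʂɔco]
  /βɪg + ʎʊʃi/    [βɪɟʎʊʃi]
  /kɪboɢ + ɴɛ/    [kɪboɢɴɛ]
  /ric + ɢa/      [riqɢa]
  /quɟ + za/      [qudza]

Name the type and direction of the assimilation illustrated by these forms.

Comparing underlying and surface forms, /p/ → [c] is the alternation; the neighbouring /ɟ/ is constant.
/p/ is bilabial while /ɟ/ is palatal; the output [c] is palatal, matching the trigger — so the feature that spreads is place.
Manner and voice are unchanged, so the assimilation is partial, not total.
The other alternating forms pattern the same way: /g/ → [ɟ] before /ʎ/ (velar → palatal, matching palatal); /c/ → [q] before /ɢ/ (palatal → uvular, matching uvular); /ɟ/ → [d] before /z/ (palatal → alveolar, matching alveolar) — only place changes, and always toward the following segment.
Nothing changes in [ʎɔʈʂɔco], [kɪboɢɴɛ]: there the adjacent consonants already agree in place (/ʈ/ and /ʂ/ are both retroflex; /ɢ/ and /ɴ/ are both uvular), so these forms are consistent with the same rule.
The trigger is the following segment, so the direction is regressive (anticipatory).

regressive place assimilation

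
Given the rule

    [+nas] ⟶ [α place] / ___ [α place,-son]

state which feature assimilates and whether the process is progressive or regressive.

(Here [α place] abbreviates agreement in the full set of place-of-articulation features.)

regressive place assimilation

The shared variable α links the value of the place features (abbreviated [place]) on the target to the same value on the neighbouring segment, so place is the feature that assimilates.
The conditioning segment sits to the right of the focus bar, meaning the trigger follows the segment that changes — regressive assimilation.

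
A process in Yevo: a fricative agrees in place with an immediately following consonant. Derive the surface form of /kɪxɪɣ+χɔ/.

[kɪxɪʁχɔ]

/ɣ/ is a voiced velar fricative. The following trigger /χ/ is uvular, so /ɣ/ must become uvular as well.
Changing only its place to uvular gives [ʁ] — the voiced uvular fricative.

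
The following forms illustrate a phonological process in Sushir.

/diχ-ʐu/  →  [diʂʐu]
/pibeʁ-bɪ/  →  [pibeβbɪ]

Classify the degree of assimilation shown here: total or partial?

Underlying /χ/ is realised as [ʂ] next to /ʐ/; /ʐ/ itself does not change.
The change uvular → retroflex matches the place of the following /ʐ/, identifying this as place assimilation.
Manner and voice are unchanged, so the assimilation is partial, not total.
Checking the remaining alternation: /ʁ/ → [β] before /b/ (uvular → bilabial, matching bilabial) — only place changes, and always toward the following segment.

partial assimilation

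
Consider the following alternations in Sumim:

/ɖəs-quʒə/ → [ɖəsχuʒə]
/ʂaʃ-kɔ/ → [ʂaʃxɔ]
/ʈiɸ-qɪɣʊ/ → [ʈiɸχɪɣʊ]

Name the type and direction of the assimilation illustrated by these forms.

Underlying /q/ is realised as [χ] next to /s/; /s/ itself does not change.
The change stop → fricative matches the manner of the preceding /s/, identifying this as manner assimilation.
Place and voice are unchanged, so the assimilation is partial, not total.
The other alternating forms pattern the same way: /k/ → [x] after /ʃ/ (stop → fricative, matching a fricative); /q/ → [χ] after /ɸ/ (stop → fricative, matching a fricative) — only manner changes, and always toward the preceding segment.
The trigger is the preceding segment, so the direction is progressive (perseverative).

progressive manner assimilation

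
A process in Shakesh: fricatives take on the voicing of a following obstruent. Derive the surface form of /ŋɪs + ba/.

[ŋɪzba]

/s/ is a voiceless alveolar fricative. The following trigger /b/ is voiced, so /s/ must become voiced as well.
The voiced alveolar fricative is [z], so /s/ → [z].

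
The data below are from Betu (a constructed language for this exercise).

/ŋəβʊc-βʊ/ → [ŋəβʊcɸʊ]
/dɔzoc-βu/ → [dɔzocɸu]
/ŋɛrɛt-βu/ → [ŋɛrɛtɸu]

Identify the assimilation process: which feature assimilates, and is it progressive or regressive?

progressive voicing assimilation

Underlying /β/ is realised as [ɸ] next to /c/; /c/ itself does not change.
The change voiced → voiceless matches the voicing of the preceding /c/, identifying this as voicing assimilation.
Place and manner are unchanged, so the assimilation is partial, not total.
The other alternating form patterns the same way: /β/ → [ɸ] after /t/ (voiced → voiceless, matching voiceless) — only voicing changes, and always toward the preceding segment.
Since the segment that changes follows the conditioning segment, the assimilation is progressive.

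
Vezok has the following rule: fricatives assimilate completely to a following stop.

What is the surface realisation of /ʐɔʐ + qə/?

/ʐ/ is the segment targeted by the rule; it sits immediately before /q/, so it assimilates completely and surfaces as [q].

[ʐɔqqə]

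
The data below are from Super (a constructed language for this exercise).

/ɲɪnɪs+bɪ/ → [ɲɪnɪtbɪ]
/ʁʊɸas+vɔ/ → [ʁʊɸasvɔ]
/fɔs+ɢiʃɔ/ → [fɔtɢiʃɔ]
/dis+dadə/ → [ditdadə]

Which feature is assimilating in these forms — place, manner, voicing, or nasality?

manner

Comparing underlying and surface forms, /s/ → [t] is the alternation; the neighbouring /b/ is constant.
The change fricative → stop matches the manner of the following /b/, identifying this as manner assimilation.
The same holds elsewhere in the data: /s/ → [t] before /ɢ/ (fricative → stop, matching a stop); /s/ → [t] before /d/ (fricative → stop, matching a stop) — only manner changes, and always toward the following segment.
No alternation appears in [ʁʊɸasvɔ]: there the adjacent consonants already agree in manner (/s/ and /v/ are both fricatives), so this form is consistent with the same rule.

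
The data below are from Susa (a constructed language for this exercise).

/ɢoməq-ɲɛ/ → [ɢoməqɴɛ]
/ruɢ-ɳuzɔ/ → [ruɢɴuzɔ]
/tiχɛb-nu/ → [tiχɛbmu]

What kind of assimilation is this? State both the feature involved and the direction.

progressive place assimilation

Comparing underlying and surface forms, /ɲ/ → [ɴ] is the alternation; the neighbouring /q/ is constant.
/ɲ/ is palatal while /q/ is uvular; the output [ɴ] is uvular, matching the trigger — so the feature that spreads is place.
Manner and voice are unchanged, so the assimilation is partial, not total.
The same holds elsewhere in the data: /ɳ/ → [ɴ] after /ɢ/ (retroflex → uvular, matching uvular); /n/ → [m] after /b/ (alveolar → bilabial, matching bilabial) — only place changes, and always toward the preceding segment.
Since the segment that changes follows the conditioning segment, the assimilation is progressive.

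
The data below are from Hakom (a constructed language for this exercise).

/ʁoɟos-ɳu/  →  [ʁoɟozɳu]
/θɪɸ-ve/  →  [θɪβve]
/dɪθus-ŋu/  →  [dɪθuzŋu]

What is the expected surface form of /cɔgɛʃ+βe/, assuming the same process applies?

[cɔgɛʒβe]

The data show regressive voicing assimilation: /s/ → [z] before /ɳ/; /ɸ/ → [β] before /v/; /s/ → [z] before /ŋ/. In each pair only voicing changes, matching the following consonant, while place and manner stay constant.
/ʃ/ is a voiceless postalveolar fricative. The following trigger /β/ is voiced, so /ʃ/ must become voiced as well.
The voiced postalveolar fricative is [ʒ], so /ʃ/ → [ʒ].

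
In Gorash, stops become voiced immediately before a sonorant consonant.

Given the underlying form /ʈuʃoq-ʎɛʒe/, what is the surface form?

[ʈuʃoɢʎɛʒe]

/q/ is a voiceless uvular stop. The following trigger /ʎ/ is voiced, so /q/ must become voiced as well.
A voiced uvular stop is [ɢ], so the surface segment is [ɢ].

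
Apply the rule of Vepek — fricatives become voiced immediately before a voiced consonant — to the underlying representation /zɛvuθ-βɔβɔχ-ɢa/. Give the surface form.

[zɛvuðβɔβɔʁɢa]

The rule targets /θ/ (voiceless dental fricative), which sits before the trigger /β/ (voiced).
Changing only its voicing to voiced gives [ð] — the voiced dental fricative.
At the second juncture, /χ/ likewise becomes [ʁ] adjacent to /ɢ/.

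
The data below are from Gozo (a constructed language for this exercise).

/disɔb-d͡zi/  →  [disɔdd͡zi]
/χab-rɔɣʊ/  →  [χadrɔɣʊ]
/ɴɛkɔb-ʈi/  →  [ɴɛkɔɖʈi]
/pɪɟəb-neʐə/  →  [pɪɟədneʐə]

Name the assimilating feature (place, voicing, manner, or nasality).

place

Underlying /b/ is realised as [d] next to /d͡z/; /d͡z/ itself does not change.
The change bilabial → alveolar matches the place of the following /d͡z/, identifying this as place assimilation.
The other alternating forms pattern the same way: /b/ → [d] before /r/ (bilabial → alveolar, matching alveolar); /b/ → [ɖ] before /ʈ/ (bilabial → retroflex, matching retroflex); /b/ → [d] before /n/ (bilabial → alveolar, matching alveolar) — only place changes, and always toward the following segment.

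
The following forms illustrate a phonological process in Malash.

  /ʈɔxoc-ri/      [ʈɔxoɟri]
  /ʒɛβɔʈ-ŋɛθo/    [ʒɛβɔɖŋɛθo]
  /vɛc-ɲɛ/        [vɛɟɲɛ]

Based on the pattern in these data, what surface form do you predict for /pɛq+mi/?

The data show regressive voicing assimilation: /c/ → [ɟ] before /r/; /ʈ/ → [ɖ] before /ŋ/; /c/ → [ɟ] before /ɲ/. In each pair only voicing changes, matching the following consonant, while place and manner stay constant.
The rule targets /q/ (voiceless uvular stop), which sits before the trigger /m/ (voiced).
A voiced uvular stop is [ɢ], so the surface segment is [ɢ].

[pɛɢmi]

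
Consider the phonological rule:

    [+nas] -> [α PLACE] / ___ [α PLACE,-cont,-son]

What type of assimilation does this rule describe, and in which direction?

regressive place assimilation

The rule copies the place features (abbreviated [PLACE]) from the environment onto the target, so the assimilating feature is place.
Since the environment is written after the underscore, the trigger follows the target; the direction is regressive.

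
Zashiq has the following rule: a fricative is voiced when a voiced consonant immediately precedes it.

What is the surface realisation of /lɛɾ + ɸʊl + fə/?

The rule targets /ɸ/ (voiceless bilabial fricative), which sits after the trigger /ɾ/ (voiced).
Changing only its voicing to voiced gives [β] — the voiced bilabial fricative.
The same rule applies at the second boundary: /f/ → [v] next to /l/.

[lɛɾβʊlvə]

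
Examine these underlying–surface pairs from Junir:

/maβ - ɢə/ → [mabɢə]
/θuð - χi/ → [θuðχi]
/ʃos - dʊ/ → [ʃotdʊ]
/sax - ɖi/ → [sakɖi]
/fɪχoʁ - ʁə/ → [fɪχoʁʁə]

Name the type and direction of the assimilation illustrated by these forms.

The segment that alternates is /β/, which surfaces as [b] when adjacent to /ɢ/.
The change fricative → stop matches the manner of the following /ɢ/, identifying this as manner assimilation.
Place and voice are unchanged, so the assimilation is partial, not total.
The other alternating forms pattern the same way: /s/ → [t] before /d/ (fricative → stop, matching a stop); /x/ → [k] before /ɖ/ (fricative → stop, matching a stop) — only manner changes, and always toward the following segment.
Nothing changes in [θuðχi], [fɪχoʁʁə]: there the adjacent consonants already agree in manner (/ð/ and /χ/ are both fricatives; /ʁ/ and /ʁ/ are both fricatives), so these forms are consistent with the same rule.
The trigger is the following segment, so the direction is regressive (anticipatory).

regressive manner assimilation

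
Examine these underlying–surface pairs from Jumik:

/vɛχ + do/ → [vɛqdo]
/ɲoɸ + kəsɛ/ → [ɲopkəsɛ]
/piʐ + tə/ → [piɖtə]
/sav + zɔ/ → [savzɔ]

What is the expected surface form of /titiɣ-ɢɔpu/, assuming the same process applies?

The data show regressive manner assimilation: /χ/ → [q] before /d/; /ɸ/ → [p] before /k/; /ʐ/ → [ɖ] before /t/. In each pair only manner changes, matching the following consonant, while place and voice stay constant.
Nothing changes in [savzɔ]: there the adjacent consonants already agree in manner (/v/ and /z/ are both fricatives), so this form is consistent with the same rule.
/ɣ/ is a voiced velar fricative. The following trigger /ɢ/ is a stop, so /ɣ/ must become a stop as well.
The voiced velar stop is [g], so /ɣ/ → [g].

[titigɢɔpu]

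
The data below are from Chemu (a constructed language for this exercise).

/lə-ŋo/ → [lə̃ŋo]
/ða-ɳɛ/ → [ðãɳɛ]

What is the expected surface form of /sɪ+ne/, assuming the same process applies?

[sɪ̃ne]

The data show regressive nasality assimilation (vowel nasalisation): /ə/ → [ə̃] before /ŋ/; /a/ → [ã] before /ɳ/ — a vowel is nasalised by an immediately following nasal consonant.
/ɪ/ sits next to the nasal /n/ and is therefore nasalised to [ɪ̃].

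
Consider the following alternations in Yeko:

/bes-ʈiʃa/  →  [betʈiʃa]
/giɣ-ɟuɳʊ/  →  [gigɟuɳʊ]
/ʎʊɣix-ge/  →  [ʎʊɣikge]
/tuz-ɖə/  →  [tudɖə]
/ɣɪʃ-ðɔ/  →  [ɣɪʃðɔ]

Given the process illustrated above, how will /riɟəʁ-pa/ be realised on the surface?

[riɟəɢpa]

The data show regressive manner assimilation: /s/ → [t] before /ʈ/; /ɣ/ → [g] before /ɟ/; /x/ → [k] before /g/; /z/ → [d] before /ɖ/. In each pair only manner changes, matching the following consonant, while place and voice stay constant.
No alternation appears in [ɣɪʃðɔ]: there the adjacent consonants already agree in manner (/ʃ/ and /ð/ are both fricatives), so this form is consistent with the same rule.
The rule targets /ʁ/ (voiced uvular fricative), which sits before the trigger /p/ (stop).
A voiced uvular stop is [ɢ], so the surface segment is [ɢ].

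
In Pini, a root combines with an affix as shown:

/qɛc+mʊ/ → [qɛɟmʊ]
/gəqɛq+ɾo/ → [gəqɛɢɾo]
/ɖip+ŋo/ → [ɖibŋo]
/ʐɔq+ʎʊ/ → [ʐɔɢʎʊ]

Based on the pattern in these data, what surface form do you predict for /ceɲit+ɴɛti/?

[ceɲidɴɛti]

The data show regressive voicing assimilation: /c/ → [ɟ] before /m/; /q/ → [ɢ] before /ɾ/; /p/ → [b] before /ŋ/; /q/ → [ɢ] before /ʎ/. In each pair only voicing changes, matching the following consonant, while place and manner stay constant.
The rule targets /t/ (voiceless alveolar stop), which sits before the trigger /ɴ/ (voiced).
Changing only its voicing to voiced gives [d] — the voiced alveolar stop.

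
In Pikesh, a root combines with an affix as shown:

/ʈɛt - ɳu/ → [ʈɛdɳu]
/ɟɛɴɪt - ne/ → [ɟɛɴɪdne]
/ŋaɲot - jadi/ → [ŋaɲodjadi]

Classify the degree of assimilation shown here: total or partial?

partial assimilation

Underlying /t/ is realised as [d] next to /ɳ/; /ɳ/ itself does not change.
/t/ is voiceless while /ɳ/ is voiced; the output [d] is voiced, matching the trigger — so the feature that spreads is voicing.
Place and manner are unchanged, so the assimilation is partial, not total.
The same holds elsewhere in the data: /t/ → [d] before /n/ (voiceless → voiced, matching voiced); /t/ → [d] before /j/ (voiceless → voiced, matching voiced) — only voicing changes, and always toward the following segment.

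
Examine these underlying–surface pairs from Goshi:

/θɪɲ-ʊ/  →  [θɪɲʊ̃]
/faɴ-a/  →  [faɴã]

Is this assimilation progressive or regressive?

progressive

The vowel /ʊ/ surfaces as nasalised [ʊ̃] next to the preceding nasal /ɲ/ — it has acquired the [+nasal] feature of its neighbour.
Likewise in the remaining data: /a/ → [ã] after /ɴ/ — each time a vowel is nasalised next to a preceding nasal.
Because the conditioning nasal is to the left of the vowel that changes, the process is progressive (perseverative).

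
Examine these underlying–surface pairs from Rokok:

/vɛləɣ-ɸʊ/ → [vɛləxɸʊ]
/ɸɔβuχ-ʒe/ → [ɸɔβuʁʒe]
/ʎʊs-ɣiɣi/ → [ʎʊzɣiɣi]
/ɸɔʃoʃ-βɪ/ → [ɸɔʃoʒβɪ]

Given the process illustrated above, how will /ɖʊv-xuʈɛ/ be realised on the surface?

[ɖʊfxuʈɛ]

The data show regressive voicing assimilation: /ɣ/ → [x] before /ɸ/; /χ/ → [ʁ] before /ʒ/; /s/ → [z] before /ɣ/; /ʃ/ → [ʒ] before /β/. In each pair only voicing changes, matching the following consonant, while place and manner stay constant.
/v/ is a voiced labiodental fricative. The following trigger /x/ is voiceless, so /v/ must become voiceless as well.
A voiceless labiodental fricative is [f], so the surface segment is [f].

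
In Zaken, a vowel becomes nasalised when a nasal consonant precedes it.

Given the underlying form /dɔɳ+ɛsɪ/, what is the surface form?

[dɔɳɛ̃sɪ]

/ɛ/ sits next to the nasal /ɳ/ and is therefore nasalised to [ɛ̃].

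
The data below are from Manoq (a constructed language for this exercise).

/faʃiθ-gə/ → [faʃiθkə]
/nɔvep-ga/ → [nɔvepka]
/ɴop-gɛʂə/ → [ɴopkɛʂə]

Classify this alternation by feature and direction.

Underlying /g/ is realised as [k] next to /θ/; /θ/ itself does not change.
The change voiced → voiceless matches the voicing of the preceding /θ/, identifying this as voicing assimilation.
Place and manner are unchanged, so the assimilation is partial, not total.
The other alternating form patterns the same way: /g/ → [k] after /p/ (voiced → voiceless, matching voiceless) — only voicing changes, and always toward the preceding segment.
The trigger is the preceding segment, so the direction is progressive (perseverative).

progressive voicing assimilation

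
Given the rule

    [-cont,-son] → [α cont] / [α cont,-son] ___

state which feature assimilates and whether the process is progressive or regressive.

progressive manner assimilation

The rule copies [cont] (continuancy) from the environment onto the target stops; since [±cont] encodes the stop/fricative manner contrast, the assimilating dimension is manner.
The conditioning segment sits to the left of the focus bar, meaning the trigger precedes the segment that changes — progressive assimilation.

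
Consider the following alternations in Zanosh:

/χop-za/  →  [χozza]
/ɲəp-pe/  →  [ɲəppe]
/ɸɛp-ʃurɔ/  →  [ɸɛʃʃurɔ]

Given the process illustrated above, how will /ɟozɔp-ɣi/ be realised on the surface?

The data show regressive total assimilation (/p/ → [z] before /z/; /p/ → [ʃ] before /ʃ/): in every case the target segment becomes identical to its following neighbour, copying more than a single feature.
In [ɲəppe] the two consonants at the boundary are already identical (/p/ + /p/), so the rule applies vacuously and nothing changes.
/p/ is the segment targeted by the rule; it sits immediately before /ɣ/, so it assimilates completely and surfaces as [ɣ].

[ɟozɔɣɣi]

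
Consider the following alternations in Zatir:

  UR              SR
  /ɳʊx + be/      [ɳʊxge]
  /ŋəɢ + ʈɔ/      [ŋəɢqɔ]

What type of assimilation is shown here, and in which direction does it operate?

Comparing underlying and surface forms, /b/ → [g] is the alternation; the neighbouring /x/ is constant.
The change bilabial → velar matches the place of the preceding /x/, identifying this as place assimilation.
Manner and voice are unchanged, so the assimilation is partial, not total.
Checking the remaining alternation: /ʈ/ → [q] after /ɢ/ (retroflex → uvular, matching uvular) — only place changes, and always toward the preceding segment.
The trigger is the preceding segment, so the direction is progressive (perseverative).

progressive place assimilation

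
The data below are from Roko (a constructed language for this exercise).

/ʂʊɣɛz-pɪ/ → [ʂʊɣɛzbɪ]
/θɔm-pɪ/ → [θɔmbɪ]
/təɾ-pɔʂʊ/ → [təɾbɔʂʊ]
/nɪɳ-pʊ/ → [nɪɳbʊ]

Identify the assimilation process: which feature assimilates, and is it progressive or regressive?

The segment that alternates is /p/, which surfaces as [b] when adjacent to /z/.
The change voiceless → voiced matches the voicing of the preceding /z/, identifying this as voicing assimilation.
Place and manner are unchanged, so the assimilation is partial, not total.
Checking the remaining alternations: /p/ → [b] after /m/ (voiceless → voiced, matching voiced); /p/ → [b] after /ɾ/ (voiceless → voiced, matching voiced); /p/ → [b] after /ɳ/ (voiceless → voiced, matching voiced) — only voicing changes, and always toward the preceding segment.
The trigger is the preceding segment, so the direction is progressive (perseverative).

progressive voicing assimilation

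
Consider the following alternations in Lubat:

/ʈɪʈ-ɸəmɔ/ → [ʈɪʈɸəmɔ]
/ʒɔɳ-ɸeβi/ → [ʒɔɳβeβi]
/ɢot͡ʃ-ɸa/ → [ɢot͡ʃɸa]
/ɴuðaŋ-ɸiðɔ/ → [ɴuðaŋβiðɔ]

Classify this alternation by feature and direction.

Comparing underlying and surface forms, /ɸ/ → [β] is the alternation; the neighbouring /ɳ/ is constant.
/ɸ/ is voiceless while /ɳ/ is voiced; the output [β] is voiced, matching the trigger — so the feature that spreads is voicing.
Place and manner are unchanged, so the assimilation is partial, not total.
The same holds elsewhere in the data: /ɸ/ → [β] after /ŋ/ (voiceless → voiced, matching voiced) — only voicing changes, and always toward the preceding segment.
Nothing changes in [ʈɪʈɸəmɔ], [ɢot͡ʃɸa]: there the adjacent consonants already agree in voicing (/ɸ/ and /ʈ/ are both voiceless; /ɸ/ and /t͡ʃ/ are both voiceless), so these forms are consistent with the same rule.
Since the segment that changes follows the conditioning segment, the assimilation is progressive.

progressive voicing assimilation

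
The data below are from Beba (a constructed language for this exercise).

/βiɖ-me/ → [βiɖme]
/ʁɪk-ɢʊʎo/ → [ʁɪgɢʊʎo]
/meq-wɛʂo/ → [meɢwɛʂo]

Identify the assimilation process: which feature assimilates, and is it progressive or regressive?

Comparing underlying and surface forms, /k/ → [g] is the alternation; the neighbouring /ɢ/ is constant.
The change voiceless → voiced matches the voicing of the following /ɢ/, identifying this as voicing assimilation.
Place and manner are unchanged, so the assimilation is partial, not total.
The other alternating form patterns the same way: /q/ → [ɢ] before /w/ (voiceless → voiced, matching voiced) — only voicing changes, and always toward the following segment.
Nothing changes in [βiɖme]: there the adjacent consonants already agree in voicing (/ɖ/ and /m/ are both voiced), so this form is consistent with the same rule.
Since the segment that changes precedes the conditioning segment, the assimilation is regressive.

regressive voicing assimilation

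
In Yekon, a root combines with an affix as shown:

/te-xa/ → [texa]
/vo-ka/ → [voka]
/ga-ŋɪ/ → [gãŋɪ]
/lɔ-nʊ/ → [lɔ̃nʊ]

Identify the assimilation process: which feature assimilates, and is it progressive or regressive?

The vowel /a/ surfaces as nasalised [ã] next to the following nasal /ŋ/ — it has acquired the [+nasal] feature of its neighbour.
Likewise in the remaining data: /ɔ/ → [ɔ̃] before /n/ — each time a vowel is nasalised next to a following nasal.
No change occurs in [texa], [voka] because the vowel at the boundary is adjacent to an oral consonant, not a nasal (/e/ next to /x/; /o/ next to /k/).
Because the conditioning nasal is to the right of the vowel that changes, the process is regressive (anticipatory).

regressive nasality assimilation (vowel nasalisation)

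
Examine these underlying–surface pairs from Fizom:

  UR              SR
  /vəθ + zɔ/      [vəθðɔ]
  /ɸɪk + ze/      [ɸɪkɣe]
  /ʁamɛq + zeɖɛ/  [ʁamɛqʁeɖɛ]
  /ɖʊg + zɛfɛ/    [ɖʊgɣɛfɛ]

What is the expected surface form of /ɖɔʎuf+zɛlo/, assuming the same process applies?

The data show progressive place assimilation: /z/ → [ð] after /θ/; /z/ → [ɣ] after /k/; /z/ → [ʁ] after /q/; /z/ → [ɣ] after /g/. In each pair only place changes, matching the preceding consonant, while manner and voice stay constant.
The rule targets /z/ (voiced alveolar fricative), which sits after the trigger /f/ (labiodental).
Changing only its place to labiodental gives [v] — the voiced labiodental fricative.

[ɖɔʎufvɛlo]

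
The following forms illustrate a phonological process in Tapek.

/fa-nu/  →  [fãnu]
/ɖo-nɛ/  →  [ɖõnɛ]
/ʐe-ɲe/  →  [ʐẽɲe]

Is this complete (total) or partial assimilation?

The vowel /a/ surfaces as nasalised [ã] next to the following nasal /n/ — it has acquired the [+nasal] feature of its neighbour.
Likewise in the remaining data: /o/ → [õ] before /n/; /e/ → [ẽ] before /ɲ/ — each time a vowel is nasalised next to a following nasal.

partial assimilation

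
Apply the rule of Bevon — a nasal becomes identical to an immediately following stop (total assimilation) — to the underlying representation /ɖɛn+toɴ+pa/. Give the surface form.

[ɖɛttoppa]

/n/ is the segment targeted by the rule; it sits immediately before /t/, so it assimilates completely and surfaces as [t].
The same rule applies at the second boundary: /ɴ/ → [p] next to /p/.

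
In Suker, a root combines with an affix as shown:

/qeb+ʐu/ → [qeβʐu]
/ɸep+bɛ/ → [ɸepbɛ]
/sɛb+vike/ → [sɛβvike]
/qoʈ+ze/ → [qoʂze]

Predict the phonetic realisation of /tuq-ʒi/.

[tuχʒi]

The data show regressive manner assimilation: /b/ → [β] before /ʐ/; /b/ → [β] before /v/; /ʈ/ → [ʂ] before /z/. In each pair only manner changes, matching the following consonant, while place and voice stay constant.
Nothing changes in [ɸepbɛ]: there the adjacent consonants already agree in manner (/p/ and /b/ are both stops), so this form is consistent with the same rule.
/q/ is a voiceless uvular stop. The following trigger /ʒ/ is a fricative, so /q/ must become a fricative as well.
A voiceless uvular fricative is [χ], so the surface segment is [χ].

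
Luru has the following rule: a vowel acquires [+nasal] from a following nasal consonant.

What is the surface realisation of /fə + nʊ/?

/ə/ sits next to the nasal /n/ and is therefore nasalised to [ə̃].

[fə̃nʊ]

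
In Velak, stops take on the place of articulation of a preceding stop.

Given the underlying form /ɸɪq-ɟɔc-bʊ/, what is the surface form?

/ɟ/ is a voiced palatal stop. The preceding trigger /q/ is uvular, so /ɟ/ must become uvular as well.
A voiced uvular stop is [ɢ], so the surface segment is [ɢ].
The same rule applies at the second boundary: /b/ → [ɟ] next to /c/.

[ɸɪqɢɔcɟʊ]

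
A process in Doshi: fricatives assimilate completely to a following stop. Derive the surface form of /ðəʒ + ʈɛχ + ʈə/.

[ðəʈʈɛʈʈə]

/ʒ/ is the segment targeted by the rule; it sits immediately before /ʈ/, so it assimilates completely and surfaces as [ʈ].
The same rule applies at the second boundary: /χ/ → [ʈ] next to /ʈ/.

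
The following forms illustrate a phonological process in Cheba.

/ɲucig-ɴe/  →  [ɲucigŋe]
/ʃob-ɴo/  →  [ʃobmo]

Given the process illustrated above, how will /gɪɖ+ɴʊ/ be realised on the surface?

[gɪɖɳʊ]

The data show progressive place assimilation: /ɴ/ → [ŋ] after /g/; /ɴ/ → [m] after /b/. In each pair only place changes, matching the preceding consonant, while manner and voice stay constant.
The rule targets /ɴ/ (voiced uvular nasal), which sits after the trigger /ɖ/ (retroflex).
Changing only its place to retroflex gives [ɳ] — the voiced retroflex nasal.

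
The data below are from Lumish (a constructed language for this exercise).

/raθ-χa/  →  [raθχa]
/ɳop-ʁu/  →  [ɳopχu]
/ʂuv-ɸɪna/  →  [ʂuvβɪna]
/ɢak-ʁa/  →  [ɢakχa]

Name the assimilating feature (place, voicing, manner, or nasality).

voicing

Comparing underlying and surface forms, /ʁ/ → [χ] is the alternation; the neighbouring /p/ is constant.
The change voiced → voiceless matches the voicing of the preceding /p/, identifying this as voicing assimilation.
The other alternating forms pattern the same way: /ɸ/ → [β] after /v/ (voiceless → voiced, matching voiced); /ʁ/ → [χ] after /k/ (voiced → voiceless, matching voiceless) — only voicing changes, and always toward the preceding segment.
Nothing changes in [raθχa]: there the adjacent consonants already agree in voicing (/χ/ and /θ/ are both voiceless), so this form is consistent with the same rule.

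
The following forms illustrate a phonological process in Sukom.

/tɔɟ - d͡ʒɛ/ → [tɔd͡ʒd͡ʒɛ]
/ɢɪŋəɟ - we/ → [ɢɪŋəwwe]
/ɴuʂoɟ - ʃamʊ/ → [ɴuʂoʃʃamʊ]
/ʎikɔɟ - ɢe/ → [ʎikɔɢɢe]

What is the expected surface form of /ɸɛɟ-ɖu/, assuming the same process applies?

[ɸɛɖɖu]

The data show regressive total assimilation (/ɟ/ → [d͡ʒ] before /d͡ʒ/; /ɟ/ → [w] before /w/; /ɟ/ → [ʃ] before /ʃ/; /ɟ/ → [ɢ] before /ɢ/): in every case the target segment becomes identical to its following neighbour, copying more than a single feature.
/ɟ/ is the segment targeted by the rule; it sits immediately before /ɖ/, so it assimilates completely and surfaces as [ɖ].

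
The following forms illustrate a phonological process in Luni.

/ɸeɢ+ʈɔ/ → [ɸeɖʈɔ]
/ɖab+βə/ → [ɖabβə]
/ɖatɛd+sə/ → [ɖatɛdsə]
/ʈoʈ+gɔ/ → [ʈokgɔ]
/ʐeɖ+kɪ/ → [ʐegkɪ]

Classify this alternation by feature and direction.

Comparing underlying and surface forms, /ɢ/ → [ɖ] is the alternation; the neighbouring /ʈ/ is constant.
The change uvular → retroflex matches the place of the following /ʈ/, identifying this as place assimilation.
Manner and voice are unchanged, so the assimilation is partial, not total.
The other alternating forms pattern the same way: /ʈ/ → [k] before /g/ (retroflex → velar, matching velar); /ɖ/ → [g] before /k/ (retroflex → velar, matching velar) — only place changes, and always toward the following segment.
No alternation appears in [ɖabβə], [ɖatɛdsə]: there the adjacent consonants already agree in place (/b/ and /β/ are both bilabial; /d/ and /s/ are both alveolar), so these forms are consistent with the same rule.
Since the segment that changes precedes the conditioning segment, the assimilation is regressive.

regressive place assimilation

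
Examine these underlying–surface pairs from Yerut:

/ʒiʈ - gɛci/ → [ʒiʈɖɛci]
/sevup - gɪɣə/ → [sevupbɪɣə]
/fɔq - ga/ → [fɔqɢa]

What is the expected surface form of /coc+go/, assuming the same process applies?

[cocɟo]

The data show progressive place assimilation: /g/ → [ɖ] after /ʈ/; /g/ → [b] after /p/; /g/ → [ɢ] after /q/. In each pair only place changes, matching the preceding consonant, while manner and voice stay constant.
/g/ is a voiced velar stop. The preceding trigger /c/ is palatal, so /g/ must become palatal as well.
Changing only its place to palatal gives [ɟ] — the voiced palatal stop.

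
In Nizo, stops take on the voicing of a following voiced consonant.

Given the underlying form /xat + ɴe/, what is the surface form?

/t/ is a voiceless alveolar stop. The following trigger /ɴ/ is voiced, so /t/ must become voiced as well.
The voiced alveolar stop is [d], so /t/ → [d].

[xadɴe]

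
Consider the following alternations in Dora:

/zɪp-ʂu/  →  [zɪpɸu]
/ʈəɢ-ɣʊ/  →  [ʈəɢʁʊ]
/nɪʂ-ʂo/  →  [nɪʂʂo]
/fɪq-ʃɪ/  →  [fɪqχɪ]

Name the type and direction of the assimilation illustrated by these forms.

progressive place assimilation

The segment that alternates is /ʂ/, which surfaces as [ɸ] when adjacent to /p/.
/ʂ/ is retroflex while /p/ is bilabial; the output [ɸ] is bilabial, matching the trigger — so the feature that spreads is place.
Manner and voice are unchanged, so the assimilation is partial, not total.
The other alternating forms pattern the same way: /ɣ/ → [ʁ] after /ɢ/ (velar → uvular, matching uvular); /ʃ/ → [χ] after /q/ (postalveolar → uvular, matching uvular) — only place changes, and always toward the preceding segment.
Nothing changes in [nɪʂʂo]: there the adjacent consonants already agree in place (/ʂ/ and /ʂ/ are both retroflex), so this form is consistent with the same rule.
Since the segment that changes follows the conditioning segment, the assimilation is progressive.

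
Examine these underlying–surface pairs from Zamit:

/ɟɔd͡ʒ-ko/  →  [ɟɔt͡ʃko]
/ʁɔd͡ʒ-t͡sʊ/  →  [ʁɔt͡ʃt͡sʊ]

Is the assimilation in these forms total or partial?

partial assimilation

Comparing underlying and surface forms, /d͡ʒ/ → [t͡ʃ] is the alternation; the neighbouring /k/ is constant.
/d͡ʒ/ is voiced while /k/ is voiceless; the output [t͡ʃ] is voiceless, matching the trigger — so the feature that spreads is voicing.
Place and manner are unchanged, so the assimilation is partial, not total.
Checking the remaining alternation: /d͡ʒ/ → [t͡ʃ] before /t͡s/ (voiced → voiceless, matching voiceless) — only voicing changes, and always toward the following segment.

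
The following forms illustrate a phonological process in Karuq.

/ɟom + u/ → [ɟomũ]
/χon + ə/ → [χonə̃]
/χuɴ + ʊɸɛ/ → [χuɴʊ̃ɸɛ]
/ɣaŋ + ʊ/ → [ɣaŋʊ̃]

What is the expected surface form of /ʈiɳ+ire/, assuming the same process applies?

The data show progressive nasality assimilation (vowel nasalisation): /u/ → [ũ] after /m/; /ə/ → [ə̃] after /n/; /ʊ/ → [ʊ̃] after /ɴ/; /ʊ/ → [ʊ̃] after /ŋ/ — a vowel is nasalised by an immediately preceding nasal consonant.
/i/ sits next to the nasal /ɳ/ and is therefore nasalised to [ĩ].

[ʈiɳĩre]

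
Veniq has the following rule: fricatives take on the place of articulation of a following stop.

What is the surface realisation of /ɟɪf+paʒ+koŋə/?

/f/ is a voiceless labiodental fricative. The following trigger /p/ is bilabial, so /f/ must become bilabial as well.
A voiceless bilabial fricative is [ɸ], so the surface segment is [ɸ].
At the second juncture, /ʒ/ likewise becomes [ɣ] adjacent to /k/.

[ɟɪɸpaɣkoŋə]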